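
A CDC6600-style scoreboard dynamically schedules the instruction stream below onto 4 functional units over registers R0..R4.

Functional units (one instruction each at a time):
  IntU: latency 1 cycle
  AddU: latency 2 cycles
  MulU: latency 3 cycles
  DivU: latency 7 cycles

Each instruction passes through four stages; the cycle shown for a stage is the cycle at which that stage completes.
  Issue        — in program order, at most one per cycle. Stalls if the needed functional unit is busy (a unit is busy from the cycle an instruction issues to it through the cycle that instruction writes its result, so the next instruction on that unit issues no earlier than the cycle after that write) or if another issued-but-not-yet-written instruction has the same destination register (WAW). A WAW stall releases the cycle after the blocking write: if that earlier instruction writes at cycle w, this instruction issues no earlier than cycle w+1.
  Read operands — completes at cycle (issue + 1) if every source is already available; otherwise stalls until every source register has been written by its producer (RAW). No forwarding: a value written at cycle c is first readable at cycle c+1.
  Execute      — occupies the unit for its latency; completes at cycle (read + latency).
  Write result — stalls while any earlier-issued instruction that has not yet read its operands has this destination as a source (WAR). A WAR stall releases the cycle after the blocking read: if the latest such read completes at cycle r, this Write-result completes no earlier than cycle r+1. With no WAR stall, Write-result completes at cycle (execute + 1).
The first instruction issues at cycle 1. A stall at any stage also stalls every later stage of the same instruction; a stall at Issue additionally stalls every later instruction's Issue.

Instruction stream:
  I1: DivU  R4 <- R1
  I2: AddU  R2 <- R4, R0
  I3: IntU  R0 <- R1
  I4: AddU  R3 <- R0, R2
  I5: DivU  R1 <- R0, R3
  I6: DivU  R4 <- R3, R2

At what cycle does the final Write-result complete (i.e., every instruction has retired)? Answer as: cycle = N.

I1: IS=1 RO=2 EX=9 WR=10
I2: IS=2 RO=11 EX=13 WR=14  [RAW R4: wait I1 write@10]
I3: IS=3 RO=4 EX=5 WR=12  [WAR R0: wait I2 read@11]
I4: IS=15 RO=16 EX=18 WR=19  [struct: AddU busy until I2 writes@14]
I5: IS=16 RO=20 EX=27 WR=28  [RAW R3: wait I4 write@19]
I6: IS=29 RO=30 EX=37 WR=38  [struct: DivU busy until I5 writes@28]

cycle = 38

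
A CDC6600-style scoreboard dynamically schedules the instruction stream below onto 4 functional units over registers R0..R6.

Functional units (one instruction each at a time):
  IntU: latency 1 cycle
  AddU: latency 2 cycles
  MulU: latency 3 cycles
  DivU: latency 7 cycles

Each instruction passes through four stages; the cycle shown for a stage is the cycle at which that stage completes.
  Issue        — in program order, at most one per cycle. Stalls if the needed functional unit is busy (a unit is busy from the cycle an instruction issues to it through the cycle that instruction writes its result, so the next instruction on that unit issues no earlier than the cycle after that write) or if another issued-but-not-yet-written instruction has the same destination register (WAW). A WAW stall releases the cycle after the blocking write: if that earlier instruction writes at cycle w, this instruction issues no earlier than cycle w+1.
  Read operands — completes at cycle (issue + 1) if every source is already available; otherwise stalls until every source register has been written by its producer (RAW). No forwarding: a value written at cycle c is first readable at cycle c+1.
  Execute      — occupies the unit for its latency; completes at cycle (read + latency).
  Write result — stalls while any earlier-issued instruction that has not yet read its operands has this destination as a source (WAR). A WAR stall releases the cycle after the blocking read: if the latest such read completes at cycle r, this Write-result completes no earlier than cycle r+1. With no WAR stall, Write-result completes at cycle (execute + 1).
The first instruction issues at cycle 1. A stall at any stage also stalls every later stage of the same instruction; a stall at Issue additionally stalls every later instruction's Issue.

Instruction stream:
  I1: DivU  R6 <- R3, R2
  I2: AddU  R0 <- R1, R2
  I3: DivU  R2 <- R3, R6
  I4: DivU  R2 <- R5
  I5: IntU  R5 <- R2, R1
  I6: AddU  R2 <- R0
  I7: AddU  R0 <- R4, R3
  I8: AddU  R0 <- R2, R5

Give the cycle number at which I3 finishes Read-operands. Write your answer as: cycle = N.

I1  is:1  ro:2  ex:9  wr:10
I2  is:2  ro:3  ex:5  wr:6
I3  is:11  ro:12  ex:19  wr:20  — struct: DivU busy until I1 writes@10
I4  is:21  ro:22  ex:29  wr:30  — struct: DivU busy until I3 writes@20
I5  is:22  ro:31  ex:32  wr:33  — RAW R2: wait I4 write@30
I6  is:31  ro:32  ex:34  wr:35  — WAW R2: wait I4 write@30
I7  is:36  ro:37  ex:39  wr:40  — struct: AddU busy until I6 writes@35
I8  is:41  ro:42  ex:44  wr:45  — struct: AddU busy until I7 writes@40

cycle = 12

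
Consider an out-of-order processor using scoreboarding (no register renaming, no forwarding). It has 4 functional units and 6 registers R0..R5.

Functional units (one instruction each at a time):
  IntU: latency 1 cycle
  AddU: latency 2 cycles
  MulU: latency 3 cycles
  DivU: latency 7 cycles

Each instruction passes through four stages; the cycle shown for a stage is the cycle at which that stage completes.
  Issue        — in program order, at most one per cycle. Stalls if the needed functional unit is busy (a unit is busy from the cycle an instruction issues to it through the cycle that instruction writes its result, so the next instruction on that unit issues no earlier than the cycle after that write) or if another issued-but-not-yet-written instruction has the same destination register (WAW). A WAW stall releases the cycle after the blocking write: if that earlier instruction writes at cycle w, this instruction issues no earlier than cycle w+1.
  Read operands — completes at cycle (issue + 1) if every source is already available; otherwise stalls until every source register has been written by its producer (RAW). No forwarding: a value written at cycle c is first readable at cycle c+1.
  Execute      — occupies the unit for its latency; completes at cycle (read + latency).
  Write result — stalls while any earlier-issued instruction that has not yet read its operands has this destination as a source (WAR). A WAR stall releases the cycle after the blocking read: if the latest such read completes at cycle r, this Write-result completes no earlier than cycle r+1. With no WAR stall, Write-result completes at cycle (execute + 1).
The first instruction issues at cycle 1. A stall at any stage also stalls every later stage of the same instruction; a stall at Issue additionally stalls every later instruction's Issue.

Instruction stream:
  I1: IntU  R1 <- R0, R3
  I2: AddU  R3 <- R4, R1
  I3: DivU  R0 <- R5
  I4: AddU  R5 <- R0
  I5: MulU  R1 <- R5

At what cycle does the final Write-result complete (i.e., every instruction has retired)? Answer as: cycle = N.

I1 -> (1, 2, 3, 4)
I2 -> (2, 5, 7, 8)  // RAW R1: wait I1 write@4
I3 -> (3, 4, 11, 12)
I4 -> (9, 13, 15, 16)  // struct: AddU busy until I2 writes@8, RAW R0: wait I3 write@12
I5 -> (10, 17, 20, 21)  // RAW R5: wait I4 write@16

cycle = 21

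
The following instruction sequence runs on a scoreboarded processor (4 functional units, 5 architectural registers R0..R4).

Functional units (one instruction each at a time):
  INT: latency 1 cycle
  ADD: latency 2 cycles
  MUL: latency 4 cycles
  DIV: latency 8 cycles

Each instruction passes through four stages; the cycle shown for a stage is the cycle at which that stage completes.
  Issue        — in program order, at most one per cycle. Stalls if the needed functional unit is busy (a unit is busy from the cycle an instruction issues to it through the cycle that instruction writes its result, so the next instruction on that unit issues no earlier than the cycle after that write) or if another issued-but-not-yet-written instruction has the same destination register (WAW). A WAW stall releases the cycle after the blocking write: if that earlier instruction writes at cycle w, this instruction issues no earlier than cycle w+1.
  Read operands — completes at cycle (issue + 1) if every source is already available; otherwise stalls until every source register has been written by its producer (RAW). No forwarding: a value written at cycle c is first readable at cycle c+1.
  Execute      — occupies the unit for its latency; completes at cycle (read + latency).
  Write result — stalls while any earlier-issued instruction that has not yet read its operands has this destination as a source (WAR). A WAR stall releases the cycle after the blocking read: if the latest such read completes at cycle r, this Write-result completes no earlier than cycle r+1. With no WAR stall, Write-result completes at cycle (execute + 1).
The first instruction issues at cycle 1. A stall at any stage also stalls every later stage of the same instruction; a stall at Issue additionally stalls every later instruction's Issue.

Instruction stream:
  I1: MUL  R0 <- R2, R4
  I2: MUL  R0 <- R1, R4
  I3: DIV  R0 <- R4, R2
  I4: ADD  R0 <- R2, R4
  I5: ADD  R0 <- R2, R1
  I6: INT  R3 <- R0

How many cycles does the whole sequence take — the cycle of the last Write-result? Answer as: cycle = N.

I1 -> (1, 2, 6, 7)
I2 -> (8, 9, 13, 14)  // struct: MUL busy until I1 writes@7
I3 -> (15, 16, 24, 25)  // WAW R0: wait I2 write@14
I4 -> (26, 27, 29, 30)  // WAW R0: wait I3 write@25
I5 -> (31, 32, 34, 35)  // struct: ADD busy until I4 writes@30
I6 -> (32, 36, 37, 38)  // RAW R0: wait I5 write@35

cycle = 38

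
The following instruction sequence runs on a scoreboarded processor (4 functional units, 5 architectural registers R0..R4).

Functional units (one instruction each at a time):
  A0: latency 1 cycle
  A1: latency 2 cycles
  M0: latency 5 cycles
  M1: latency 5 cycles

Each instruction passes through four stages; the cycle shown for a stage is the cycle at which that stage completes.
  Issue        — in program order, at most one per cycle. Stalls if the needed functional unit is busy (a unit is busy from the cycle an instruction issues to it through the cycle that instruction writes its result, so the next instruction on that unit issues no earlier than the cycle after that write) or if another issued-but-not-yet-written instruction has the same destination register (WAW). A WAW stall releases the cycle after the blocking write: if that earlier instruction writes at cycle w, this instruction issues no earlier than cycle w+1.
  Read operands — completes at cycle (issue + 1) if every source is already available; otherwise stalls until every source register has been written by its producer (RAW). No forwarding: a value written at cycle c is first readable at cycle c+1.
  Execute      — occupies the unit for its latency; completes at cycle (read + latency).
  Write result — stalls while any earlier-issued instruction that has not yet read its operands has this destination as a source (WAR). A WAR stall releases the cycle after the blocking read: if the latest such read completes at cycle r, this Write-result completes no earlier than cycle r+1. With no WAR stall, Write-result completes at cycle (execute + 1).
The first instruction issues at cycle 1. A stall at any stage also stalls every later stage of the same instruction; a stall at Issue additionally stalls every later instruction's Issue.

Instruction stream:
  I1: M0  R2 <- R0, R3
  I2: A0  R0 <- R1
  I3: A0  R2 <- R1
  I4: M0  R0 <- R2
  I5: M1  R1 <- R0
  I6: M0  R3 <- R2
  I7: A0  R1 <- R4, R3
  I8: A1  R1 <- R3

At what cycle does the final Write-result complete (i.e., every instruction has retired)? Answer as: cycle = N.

t=1  I1 dispatched to M0
t=2  I1 operands ready; I2 dispatched to A0
t=3  I2 operands ready
t=4  I2 complete
t=5  R0←I2
t=7  I1 complete
t=8  R2←I1
t=9  I3 dispatched to A0
t=10  I3 operands ready; I4 dispatched to M0
t=11  I3 complete; I5 dispatched to M1
t=12  R2←I3
t=13  I4 operands ready
t=18  I4 complete
t=19  R0←I4
t=20  I5 operands ready; I6 dispatched to M0
t=21  I6 operands ready
t=25  I5 complete
t=26  R1←I5; I6 complete
t=27  R3←I6; I7 dispatched to A0
t=28  I7 operands ready
t=29  I7 complete
t=30  R1←I7
t=31  I8 dispatched to A1
t=32  I8 operands ready
t=34  I8 complete
t=35  R1←I8

cycle = 35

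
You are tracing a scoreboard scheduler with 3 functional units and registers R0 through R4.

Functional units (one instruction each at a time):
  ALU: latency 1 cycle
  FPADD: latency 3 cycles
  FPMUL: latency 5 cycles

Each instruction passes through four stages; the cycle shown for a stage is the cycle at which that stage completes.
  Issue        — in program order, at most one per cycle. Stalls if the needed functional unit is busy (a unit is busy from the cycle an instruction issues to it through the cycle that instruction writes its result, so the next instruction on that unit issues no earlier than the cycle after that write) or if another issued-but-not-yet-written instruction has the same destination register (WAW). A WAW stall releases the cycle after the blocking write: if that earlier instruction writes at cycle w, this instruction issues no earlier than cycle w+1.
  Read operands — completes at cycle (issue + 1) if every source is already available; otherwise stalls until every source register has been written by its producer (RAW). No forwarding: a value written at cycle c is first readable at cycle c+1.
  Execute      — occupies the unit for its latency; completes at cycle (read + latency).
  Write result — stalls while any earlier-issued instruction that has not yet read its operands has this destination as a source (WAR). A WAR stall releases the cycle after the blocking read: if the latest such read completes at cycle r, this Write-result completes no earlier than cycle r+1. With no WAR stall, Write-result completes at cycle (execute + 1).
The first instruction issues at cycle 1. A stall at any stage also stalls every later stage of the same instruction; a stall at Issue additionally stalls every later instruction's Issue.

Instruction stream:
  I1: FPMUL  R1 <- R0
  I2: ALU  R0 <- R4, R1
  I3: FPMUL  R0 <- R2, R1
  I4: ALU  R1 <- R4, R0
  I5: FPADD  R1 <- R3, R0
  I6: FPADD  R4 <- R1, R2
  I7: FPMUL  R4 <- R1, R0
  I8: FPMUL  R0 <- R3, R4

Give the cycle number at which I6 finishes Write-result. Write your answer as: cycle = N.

cycle 1: I1→FPMUL
cycle 2: I1 RO · I2→ALU
cycle 7: I1 EX
cycle 8: I1 WR R1
cycle 9: I2 RO
cycle 10: I2 EX
cycle 11: I2 WR R0
cycle 12: I3→FPMUL
cycle 13: I3 RO · I4→ALU
cycle 18: I3 EX
cycle 19: I3 WR R0
cycle 20: I4 RO
cycle 21: I4 EX
cycle 22: I4 WR R1
cycle 23: I5→FPADD
cycle 24: I5 RO
cycle 27: I5 EX
cycle 28: I5 WR R1
cycle 29: I6→FPADD
cycle 30: I6 RO
cycle 33: I6 EX
cycle 34: I6 WR R4
cycle 35: I7→FPMUL
cycle 36: I7 RO
cycle 41: I7 EX
cycle 42: I7 WR R4
cycle 43: I8→FPMUL
cycle 44: I8 RO
cycle 49: I8 EX
cycle 50: I8 WR R0

cycle = 34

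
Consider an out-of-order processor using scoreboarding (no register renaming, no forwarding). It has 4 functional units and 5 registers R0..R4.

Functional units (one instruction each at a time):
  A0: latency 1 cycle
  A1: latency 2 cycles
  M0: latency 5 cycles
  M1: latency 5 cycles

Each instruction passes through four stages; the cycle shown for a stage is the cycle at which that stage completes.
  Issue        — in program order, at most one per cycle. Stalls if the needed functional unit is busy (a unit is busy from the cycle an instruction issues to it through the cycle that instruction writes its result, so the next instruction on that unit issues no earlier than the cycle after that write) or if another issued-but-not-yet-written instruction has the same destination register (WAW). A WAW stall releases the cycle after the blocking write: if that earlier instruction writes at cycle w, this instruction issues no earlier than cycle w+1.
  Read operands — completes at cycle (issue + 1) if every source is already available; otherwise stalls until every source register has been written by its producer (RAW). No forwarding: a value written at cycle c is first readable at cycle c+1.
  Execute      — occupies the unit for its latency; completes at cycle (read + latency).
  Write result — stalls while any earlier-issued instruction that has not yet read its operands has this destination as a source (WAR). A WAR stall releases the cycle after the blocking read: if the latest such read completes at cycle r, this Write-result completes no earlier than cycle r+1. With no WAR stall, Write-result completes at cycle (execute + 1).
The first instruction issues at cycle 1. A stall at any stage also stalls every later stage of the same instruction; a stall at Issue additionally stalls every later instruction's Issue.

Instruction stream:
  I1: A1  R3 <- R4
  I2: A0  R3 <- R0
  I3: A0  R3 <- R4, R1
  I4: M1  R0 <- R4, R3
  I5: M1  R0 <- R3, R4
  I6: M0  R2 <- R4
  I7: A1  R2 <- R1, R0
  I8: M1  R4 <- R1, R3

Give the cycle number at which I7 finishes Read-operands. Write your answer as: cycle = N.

t=1  I1→A1
t=2  I1 RO
t=4  I1 EX
t=5  I1 WR R3
t=6  I2→A0
t=7  I2 RO
t=8  I2 EX
t=9  I2 WR R3
t=10  I3→A0
t=11  I3 RO | I4→M1
t=12  I3 EX
t=13  I3 WR R3
t=14  I4 RO
t=19  I4 EX
t=20  I4 WR R0
t=21  I5→M1
t=22  I5 RO | I6→M0
t=23  I6 RO
t=27  I5 EX
t=28  I5 WR R0 | I6 EX
t=29  I6 WR R2
t=30  I7→A1
t=31  I7 RO | I8→M1
t=32  I8 RO
t=33  I7 EX
t=34  I7 WR R2
t=37  I8 EX
t=38  I8 WR R4

cycle = 31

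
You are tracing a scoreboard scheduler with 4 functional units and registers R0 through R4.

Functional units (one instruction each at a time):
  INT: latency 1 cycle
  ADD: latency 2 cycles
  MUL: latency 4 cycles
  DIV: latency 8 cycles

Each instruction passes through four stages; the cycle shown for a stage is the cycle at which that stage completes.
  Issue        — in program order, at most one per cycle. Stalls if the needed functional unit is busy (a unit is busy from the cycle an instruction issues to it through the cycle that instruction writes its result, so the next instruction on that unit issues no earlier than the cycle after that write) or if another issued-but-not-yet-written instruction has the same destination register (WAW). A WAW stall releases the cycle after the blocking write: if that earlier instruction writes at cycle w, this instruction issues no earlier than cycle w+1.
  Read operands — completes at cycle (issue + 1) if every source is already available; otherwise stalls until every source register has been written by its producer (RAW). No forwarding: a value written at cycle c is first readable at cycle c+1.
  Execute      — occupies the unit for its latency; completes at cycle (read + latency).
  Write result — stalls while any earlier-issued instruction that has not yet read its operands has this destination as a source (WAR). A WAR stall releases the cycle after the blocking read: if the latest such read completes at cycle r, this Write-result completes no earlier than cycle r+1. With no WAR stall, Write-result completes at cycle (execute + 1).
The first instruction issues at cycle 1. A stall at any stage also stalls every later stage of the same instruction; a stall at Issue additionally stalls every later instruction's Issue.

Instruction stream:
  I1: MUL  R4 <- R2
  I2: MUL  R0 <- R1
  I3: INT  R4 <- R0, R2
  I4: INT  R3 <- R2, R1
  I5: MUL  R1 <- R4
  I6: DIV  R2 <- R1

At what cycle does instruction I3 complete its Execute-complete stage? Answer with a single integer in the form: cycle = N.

cycle = 16

I1  is:1  ro:2  ex:6  wr:7
I2  is:8  ro:9  ex:13  wr:14  — struct: MUL busy until I1 writes@7
I3  is:9  ro:15  ex:16  wr:17  — RAW R0: wait I2 write@14
I4  is:18  ro:19  ex:20  wr:21  — struct: INT busy until I3 writes@17
I5  is:19  ro:20  ex:24  wr:25
I6  is:20  ro:26  ex:34  wr:35  — RAW R1: wait I5 write@25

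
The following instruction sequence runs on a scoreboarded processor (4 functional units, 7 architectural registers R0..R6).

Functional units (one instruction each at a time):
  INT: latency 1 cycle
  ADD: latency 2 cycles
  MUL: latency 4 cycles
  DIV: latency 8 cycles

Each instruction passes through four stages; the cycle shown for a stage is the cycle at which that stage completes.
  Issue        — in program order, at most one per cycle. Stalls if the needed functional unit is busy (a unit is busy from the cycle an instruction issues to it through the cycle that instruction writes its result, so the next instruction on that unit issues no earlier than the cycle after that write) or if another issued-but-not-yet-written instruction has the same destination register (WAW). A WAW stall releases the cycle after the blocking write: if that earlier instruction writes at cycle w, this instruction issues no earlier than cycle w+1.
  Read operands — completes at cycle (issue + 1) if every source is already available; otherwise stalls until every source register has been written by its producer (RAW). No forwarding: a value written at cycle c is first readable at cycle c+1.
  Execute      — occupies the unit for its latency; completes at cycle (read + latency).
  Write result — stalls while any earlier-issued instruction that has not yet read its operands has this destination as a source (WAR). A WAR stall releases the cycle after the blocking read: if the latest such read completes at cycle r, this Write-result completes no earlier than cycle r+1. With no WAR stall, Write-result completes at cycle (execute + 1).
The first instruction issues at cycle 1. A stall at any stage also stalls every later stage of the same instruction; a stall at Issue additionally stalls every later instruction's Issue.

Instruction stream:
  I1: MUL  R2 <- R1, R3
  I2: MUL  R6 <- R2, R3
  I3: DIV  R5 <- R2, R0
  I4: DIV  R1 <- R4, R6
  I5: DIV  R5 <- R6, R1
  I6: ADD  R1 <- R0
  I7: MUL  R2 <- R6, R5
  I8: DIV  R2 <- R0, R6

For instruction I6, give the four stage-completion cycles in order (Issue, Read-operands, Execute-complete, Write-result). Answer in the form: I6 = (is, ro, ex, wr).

cycle 1: I1 dispatched to MUL
cycle 2: I1 operands ready
cycle 6: I1 complete
cycle 7: R2←I1
cycle 8: I2 dispatched to MUL
cycle 9: I2 operands ready · I3 dispatched to DIV
cycle 10: I3 operands ready
cycle 13: I2 complete
cycle 14: R6←I2
cycle 18: I3 complete
cycle 19: R5←I3
cycle 20: I4 dispatched to DIV
cycle 21: I4 operands ready
cycle 29: I4 complete
cycle 30: R1←I4
cycle 31: I5 dispatched to DIV
cycle 32: I5 operands ready · I6 dispatched to ADD
cycle 33: I6 operands ready · I7 dispatched to MUL
cycle 35: I6 complete
cycle 36: R1←I6
cycle 40: I5 complete
cycle 41: R5←I5
cycle 42: I7 operands ready
cycle 46: I7 complete
cycle 47: R2←I7
cycle 48: I8 dispatched to DIV
cycle 49: I8 operands ready
cycle 57: I8 complete
cycle 58: R2←I8

I6 = (32, 33, 35, 36)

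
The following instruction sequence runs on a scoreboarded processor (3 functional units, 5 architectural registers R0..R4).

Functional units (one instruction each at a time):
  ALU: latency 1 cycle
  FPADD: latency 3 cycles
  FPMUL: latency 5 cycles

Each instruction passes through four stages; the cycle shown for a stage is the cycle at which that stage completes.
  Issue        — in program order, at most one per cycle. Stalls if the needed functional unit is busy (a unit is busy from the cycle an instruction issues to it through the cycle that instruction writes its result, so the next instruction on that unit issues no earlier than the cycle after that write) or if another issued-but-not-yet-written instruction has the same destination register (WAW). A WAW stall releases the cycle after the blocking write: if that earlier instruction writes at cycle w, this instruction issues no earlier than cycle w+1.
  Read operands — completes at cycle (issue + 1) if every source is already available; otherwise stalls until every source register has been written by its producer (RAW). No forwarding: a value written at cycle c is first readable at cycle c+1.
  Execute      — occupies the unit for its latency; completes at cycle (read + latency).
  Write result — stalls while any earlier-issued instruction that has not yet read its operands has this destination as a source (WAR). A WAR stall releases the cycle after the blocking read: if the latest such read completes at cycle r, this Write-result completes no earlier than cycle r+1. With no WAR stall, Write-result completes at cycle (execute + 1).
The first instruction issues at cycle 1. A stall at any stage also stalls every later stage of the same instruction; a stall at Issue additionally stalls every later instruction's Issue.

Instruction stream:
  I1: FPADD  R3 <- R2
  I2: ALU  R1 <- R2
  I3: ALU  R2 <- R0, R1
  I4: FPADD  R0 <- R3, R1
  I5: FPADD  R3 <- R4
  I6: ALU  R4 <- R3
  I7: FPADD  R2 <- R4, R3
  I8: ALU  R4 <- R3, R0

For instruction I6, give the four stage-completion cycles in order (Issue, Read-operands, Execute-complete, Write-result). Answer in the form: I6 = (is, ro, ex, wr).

cycle 1: I1→FPADD
cycle 2: I1 RO, I2→ALU
cycle 3: I2 RO
cycle 4: I2 EX
cycle 5: I1 EX, I2 WR R1
cycle 6: I1 WR R3, I3→ALU
cycle 7: I3 RO, I4→FPADD
cycle 8: I3 EX, I4 RO
cycle 9: I3 WR R2
cycle 11: I4 EX
cycle 12: I4 WR R0
cycle 13: I5→FPADD
cycle 14: I5 RO, I6→ALU
cycle 17: I5 EX
cycle 18: I5 WR R3
cycle 19: I6 RO, I7→FPADD
cycle 20: I6 EX
cycle 21: I6 WR R4
cycle 22: I7 RO, I8→ALU
cycle 23: I8 RO
cycle 24: I8 EX
cycle 25: I7 EX, I8 WR R4
cycle 26: I7 WR R2

I6 = (14, 19, 20, 21)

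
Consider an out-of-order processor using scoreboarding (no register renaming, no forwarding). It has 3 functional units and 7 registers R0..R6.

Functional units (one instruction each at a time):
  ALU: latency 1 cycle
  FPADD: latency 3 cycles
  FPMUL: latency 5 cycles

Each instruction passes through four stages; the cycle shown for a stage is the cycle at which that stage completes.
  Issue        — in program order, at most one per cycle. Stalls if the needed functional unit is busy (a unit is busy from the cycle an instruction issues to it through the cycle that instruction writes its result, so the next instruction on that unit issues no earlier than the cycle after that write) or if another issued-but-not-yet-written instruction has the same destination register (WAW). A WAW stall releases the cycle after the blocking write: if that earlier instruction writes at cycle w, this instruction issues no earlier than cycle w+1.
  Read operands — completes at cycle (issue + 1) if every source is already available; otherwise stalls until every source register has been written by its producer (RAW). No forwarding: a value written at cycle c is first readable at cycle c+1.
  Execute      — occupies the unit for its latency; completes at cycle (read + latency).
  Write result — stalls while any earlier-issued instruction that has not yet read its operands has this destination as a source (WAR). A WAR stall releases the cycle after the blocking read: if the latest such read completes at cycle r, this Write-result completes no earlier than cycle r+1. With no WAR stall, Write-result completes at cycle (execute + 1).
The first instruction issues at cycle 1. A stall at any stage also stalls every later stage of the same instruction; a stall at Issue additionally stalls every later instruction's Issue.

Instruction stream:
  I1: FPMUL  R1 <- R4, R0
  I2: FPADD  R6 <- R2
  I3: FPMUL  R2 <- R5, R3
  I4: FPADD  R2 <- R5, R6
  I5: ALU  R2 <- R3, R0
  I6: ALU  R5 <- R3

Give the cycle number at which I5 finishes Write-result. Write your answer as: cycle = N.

cycle 1: I1 dispatched to FPMUL
cycle 2: I1 operands ready; I2 dispatched to FPADD
cycle 3: I2 operands ready
cycle 6: I2 complete
cycle 7: I1 complete; R6←I2
cycle 8: R1←I1
cycle 9: I3 dispatched to FPMUL
cycle 10: I3 operands ready
cycle 15: I3 complete
cycle 16: R2←I3
cycle 17: I4 dispatched to FPADD
cycle 18: I4 operands ready
cycle 21: I4 complete
cycle 22: R2←I4
cycle 23: I5 dispatched to ALU
cycle 24: I5 operands ready
cycle 25: I5 complete
cycle 26: R2←I5
cycle 27: I6 dispatched to ALU
cycle 28: I6 operands ready
cycle 29: I6 complete
cycle 30: R5←I6

cycle = 26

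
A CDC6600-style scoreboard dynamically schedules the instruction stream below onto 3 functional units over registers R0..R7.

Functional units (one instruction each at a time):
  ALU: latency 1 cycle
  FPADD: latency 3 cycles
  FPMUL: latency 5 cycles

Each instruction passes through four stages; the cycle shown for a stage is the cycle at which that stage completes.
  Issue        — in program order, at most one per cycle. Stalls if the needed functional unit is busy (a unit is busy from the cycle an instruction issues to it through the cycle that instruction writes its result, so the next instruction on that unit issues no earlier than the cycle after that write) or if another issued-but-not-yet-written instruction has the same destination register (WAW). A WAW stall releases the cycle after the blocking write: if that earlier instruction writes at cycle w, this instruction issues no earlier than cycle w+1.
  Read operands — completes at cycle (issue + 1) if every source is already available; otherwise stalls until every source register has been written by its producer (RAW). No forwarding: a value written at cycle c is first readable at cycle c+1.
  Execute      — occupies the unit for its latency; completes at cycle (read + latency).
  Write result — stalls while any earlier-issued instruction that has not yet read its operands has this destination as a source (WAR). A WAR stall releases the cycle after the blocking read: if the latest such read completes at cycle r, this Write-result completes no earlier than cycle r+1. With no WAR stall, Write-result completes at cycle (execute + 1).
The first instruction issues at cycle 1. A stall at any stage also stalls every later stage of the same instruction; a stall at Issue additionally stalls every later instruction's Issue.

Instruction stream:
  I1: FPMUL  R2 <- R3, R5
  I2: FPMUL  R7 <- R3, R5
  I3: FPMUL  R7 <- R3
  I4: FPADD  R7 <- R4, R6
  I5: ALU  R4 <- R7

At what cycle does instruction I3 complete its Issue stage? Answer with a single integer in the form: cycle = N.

cycle 1: I1 issues→FPMUL
cycle 2: I1 reads
cycle 7: I1 exec-done
cycle 8: I1 writes R2
cycle 9: I2 issues→FPMUL
cycle 10: I2 reads
cycle 15: I2 exec-done
cycle 16: I2 writes R7
cycle 17: I3 issues→FPMUL
cycle 18: I3 reads
cycle 23: I3 exec-done
cycle 24: I3 writes R7
cycle 25: I4 issues→FPADD
cycle 26: I4 reads | I5 issues→ALU
cycle 29: I4 exec-done
cycle 30: I4 writes R7
cycle 31: I5 reads
cycle 32: I5 exec-done
cycle 33: I5 writes R4

cycle = 17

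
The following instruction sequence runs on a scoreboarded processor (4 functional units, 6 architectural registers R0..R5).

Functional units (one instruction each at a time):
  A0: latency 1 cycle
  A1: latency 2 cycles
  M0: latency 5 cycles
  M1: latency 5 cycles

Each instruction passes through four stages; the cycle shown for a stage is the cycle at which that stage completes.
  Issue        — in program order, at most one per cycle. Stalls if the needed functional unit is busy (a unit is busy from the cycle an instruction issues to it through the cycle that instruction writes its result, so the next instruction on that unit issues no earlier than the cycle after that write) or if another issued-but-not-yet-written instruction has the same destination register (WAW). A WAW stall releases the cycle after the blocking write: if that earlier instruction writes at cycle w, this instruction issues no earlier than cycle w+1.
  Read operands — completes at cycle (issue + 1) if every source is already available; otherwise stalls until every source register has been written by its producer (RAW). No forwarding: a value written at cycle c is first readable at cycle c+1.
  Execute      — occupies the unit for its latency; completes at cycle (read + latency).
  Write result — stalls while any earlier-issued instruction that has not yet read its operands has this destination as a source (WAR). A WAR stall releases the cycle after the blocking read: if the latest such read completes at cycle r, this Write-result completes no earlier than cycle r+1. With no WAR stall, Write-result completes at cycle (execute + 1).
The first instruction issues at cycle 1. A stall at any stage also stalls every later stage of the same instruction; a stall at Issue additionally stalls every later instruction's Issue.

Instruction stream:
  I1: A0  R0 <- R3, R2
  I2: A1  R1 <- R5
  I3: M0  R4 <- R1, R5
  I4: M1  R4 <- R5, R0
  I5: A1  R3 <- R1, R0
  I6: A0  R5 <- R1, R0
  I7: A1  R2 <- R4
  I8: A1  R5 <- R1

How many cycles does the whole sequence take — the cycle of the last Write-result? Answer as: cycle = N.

cycle = 30

I1 -> (1, 2, 3, 4)
I2 -> (2, 3, 5, 6)
I3 -> (3, 7, 12, 13)  // RAW R1: wait I2 write@6
I4 -> (14, 15, 20, 21)  // WAW R4: wait I3 write@13
I5 -> (15, 16, 18, 19)
I6 -> (16, 17, 18, 19)
I7 -> (20, 22, 24, 25)  // struct: A1 busy until I5 writes@19, RAW R4: wait I4 write@21
I8 -> (26, 27, 29, 30)  // struct: A1 busy until I7 writes@25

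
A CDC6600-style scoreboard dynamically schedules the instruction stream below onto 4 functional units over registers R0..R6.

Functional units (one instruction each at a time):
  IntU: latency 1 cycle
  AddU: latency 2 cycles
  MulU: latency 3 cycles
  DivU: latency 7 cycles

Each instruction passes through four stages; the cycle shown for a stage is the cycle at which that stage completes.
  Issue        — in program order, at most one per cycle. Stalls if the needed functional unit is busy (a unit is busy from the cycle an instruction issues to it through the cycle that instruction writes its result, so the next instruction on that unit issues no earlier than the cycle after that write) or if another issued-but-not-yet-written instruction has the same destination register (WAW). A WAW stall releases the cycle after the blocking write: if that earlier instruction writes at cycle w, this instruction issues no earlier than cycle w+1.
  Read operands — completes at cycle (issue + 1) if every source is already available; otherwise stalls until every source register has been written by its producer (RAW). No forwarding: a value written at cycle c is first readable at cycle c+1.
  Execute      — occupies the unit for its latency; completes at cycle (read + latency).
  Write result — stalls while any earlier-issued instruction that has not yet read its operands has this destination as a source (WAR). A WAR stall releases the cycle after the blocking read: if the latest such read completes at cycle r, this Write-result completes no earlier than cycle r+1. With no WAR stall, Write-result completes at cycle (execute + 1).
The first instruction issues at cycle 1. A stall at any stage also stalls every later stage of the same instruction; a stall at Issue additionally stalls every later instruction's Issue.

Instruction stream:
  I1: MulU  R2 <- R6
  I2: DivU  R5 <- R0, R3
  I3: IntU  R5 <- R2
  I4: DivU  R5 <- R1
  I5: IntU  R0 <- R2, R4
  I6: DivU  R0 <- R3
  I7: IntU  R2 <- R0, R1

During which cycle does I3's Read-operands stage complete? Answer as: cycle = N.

cycle = 13

  I1 | 1 | 2 | 5 | 6
  I2 | 2 | 3 | 10 | 11
  I3 | 12 | 13 | 14 | 15   WAW R5: wait I2 write@11
  I4 | 16 | 17 | 24 | 25   WAW R5: wait I3 write@15
  I5 | 17 | 18 | 19 | 20
  I6 | 26 | 27 | 34 | 35   struct: DivU busy until I4 writes@25
  I7 | 27 | 36 | 37 | 38   RAW R0: wait I6 write@35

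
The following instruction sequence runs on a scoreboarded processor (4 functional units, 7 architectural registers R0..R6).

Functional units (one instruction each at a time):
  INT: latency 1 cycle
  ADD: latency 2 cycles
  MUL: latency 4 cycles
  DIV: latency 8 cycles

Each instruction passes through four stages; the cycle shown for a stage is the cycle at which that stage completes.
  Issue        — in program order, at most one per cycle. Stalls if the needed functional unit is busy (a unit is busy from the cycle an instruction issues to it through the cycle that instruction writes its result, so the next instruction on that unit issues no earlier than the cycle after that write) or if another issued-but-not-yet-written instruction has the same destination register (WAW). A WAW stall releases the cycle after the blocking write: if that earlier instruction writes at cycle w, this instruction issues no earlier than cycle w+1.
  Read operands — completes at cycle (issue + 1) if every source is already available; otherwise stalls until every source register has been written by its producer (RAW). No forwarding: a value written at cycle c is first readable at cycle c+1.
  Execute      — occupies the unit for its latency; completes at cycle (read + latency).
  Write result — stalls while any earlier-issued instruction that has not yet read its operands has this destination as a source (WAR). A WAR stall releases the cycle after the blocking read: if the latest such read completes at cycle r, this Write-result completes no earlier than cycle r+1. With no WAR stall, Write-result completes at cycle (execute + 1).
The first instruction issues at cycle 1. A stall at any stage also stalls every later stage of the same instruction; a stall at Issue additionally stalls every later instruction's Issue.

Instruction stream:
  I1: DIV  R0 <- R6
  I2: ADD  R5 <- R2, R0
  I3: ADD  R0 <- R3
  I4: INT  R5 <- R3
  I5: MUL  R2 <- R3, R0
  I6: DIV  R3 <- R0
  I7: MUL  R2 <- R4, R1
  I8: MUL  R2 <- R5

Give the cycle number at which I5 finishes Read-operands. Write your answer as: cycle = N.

t=1  I1 issues→DIV
t=2  I1 reads; I2 issues→ADD
t=10  I1 exec-done
t=11  I1 writes R0
t=12  I2 reads
t=14  I2 exec-done
t=15  I2 writes R5
t=16  I3 issues→ADD
t=17  I3 reads; I4 issues→INT
t=18  I4 reads; I5 issues→MUL
t=19  I3 exec-done; I4 exec-done; I6 issues→DIV
t=20  I3 writes R0; I4 writes R5
t=21  I5 reads; I6 reads
t=25  I5 exec-done
t=26  I5 writes R2
t=27  I7 issues→MUL
t=28  I7 reads
t=29  I6 exec-done
t=30  I6 writes R3
t=32  I7 exec-done
t=33  I7 writes R2
t=34  I8 issues→MUL
t=35  I8 reads
t=39  I8 exec-done
t=40  I8 writes R2

cycle = 21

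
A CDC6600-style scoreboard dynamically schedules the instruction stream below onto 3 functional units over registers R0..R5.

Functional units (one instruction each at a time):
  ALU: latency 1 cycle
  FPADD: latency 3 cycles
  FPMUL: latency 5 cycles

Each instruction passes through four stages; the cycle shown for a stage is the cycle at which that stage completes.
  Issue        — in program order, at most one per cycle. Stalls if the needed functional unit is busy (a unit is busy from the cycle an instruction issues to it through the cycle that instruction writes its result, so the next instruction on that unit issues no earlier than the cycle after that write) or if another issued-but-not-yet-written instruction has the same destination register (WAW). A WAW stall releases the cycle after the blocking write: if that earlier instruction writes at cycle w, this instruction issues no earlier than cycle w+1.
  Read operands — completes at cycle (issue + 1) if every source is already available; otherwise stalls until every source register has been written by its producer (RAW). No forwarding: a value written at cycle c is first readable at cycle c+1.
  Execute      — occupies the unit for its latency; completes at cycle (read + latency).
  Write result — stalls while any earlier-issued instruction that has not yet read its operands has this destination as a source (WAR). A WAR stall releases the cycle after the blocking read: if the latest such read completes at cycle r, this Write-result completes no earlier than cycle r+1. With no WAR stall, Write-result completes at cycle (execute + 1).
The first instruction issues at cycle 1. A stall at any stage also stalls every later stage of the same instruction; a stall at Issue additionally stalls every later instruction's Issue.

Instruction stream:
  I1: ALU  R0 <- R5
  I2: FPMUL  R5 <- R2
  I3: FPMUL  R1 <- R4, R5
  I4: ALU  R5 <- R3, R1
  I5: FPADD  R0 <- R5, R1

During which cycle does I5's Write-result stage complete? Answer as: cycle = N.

cycle = 25

1) issue 1, read 2, done 3, write 4
2) issue 2, read 3, done 8, write 9
3) issue 10, read 11, done 16, write 17  <struct: FPMUL busy until I2 writes@9>
4) issue 11, read 18, done 19, write 20  <RAW R1: wait I3 write@17>
5) issue 12, read 21, done 24, write 25  <RAW R5: wait I4 write@20>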